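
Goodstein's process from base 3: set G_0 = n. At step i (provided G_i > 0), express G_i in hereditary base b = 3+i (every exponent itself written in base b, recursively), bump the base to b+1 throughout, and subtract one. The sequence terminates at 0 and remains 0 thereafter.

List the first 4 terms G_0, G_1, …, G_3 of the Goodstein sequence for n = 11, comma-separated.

base 3: 11 = 3^2 + 2; at 4: 4^2 + 2 = 18; next = 17
base 4: 17 = 4^2 + 1; at 5: 5^2 + 1 = 26; next = 25
base 5: 25 = 5^2; at 6: 6^2 = 36; next = 35

11, 17, 25, 35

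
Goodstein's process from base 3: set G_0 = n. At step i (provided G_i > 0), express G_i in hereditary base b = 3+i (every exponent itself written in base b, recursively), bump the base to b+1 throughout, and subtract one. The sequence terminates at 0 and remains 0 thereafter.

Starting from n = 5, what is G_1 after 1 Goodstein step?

5

G_0=5  [base 3] 3 + 2  →[3↦4]→  4 + 2 = 6  −1 ⇒ G_1=5
G_1=5  [base 4] 4 + 1  →[4↦5]→  5 + 1 = 6  −1 ⇒ G_2=5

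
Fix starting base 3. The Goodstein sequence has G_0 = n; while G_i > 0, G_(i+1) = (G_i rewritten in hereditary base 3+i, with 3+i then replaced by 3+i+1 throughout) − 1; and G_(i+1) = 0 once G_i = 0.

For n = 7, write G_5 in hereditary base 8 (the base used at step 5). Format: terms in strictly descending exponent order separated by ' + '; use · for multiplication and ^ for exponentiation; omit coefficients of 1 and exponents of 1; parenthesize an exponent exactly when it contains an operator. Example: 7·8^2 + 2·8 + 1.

G_0=7  [base 3] 2·3 + 1  →[3↦4]→  2·4 + 1 = 9  −1 ⇒ G_1=8
G_1=8  [base 4] 2·4  →[4↦5]→  2·5 = 10  −1 ⇒ G_2=9
G_2=9  [base 5] 5 + 4  →[5↦6]→  6 + 4 = 10  −1 ⇒ G_3=9
G_3=9  [base 6] 6 + 3  →[6↦7]→  7 + 3 = 10  −1 ⇒ G_4=9
G_4=9  [base 7] 7 + 2  →[7↦8]→  8 + 2 = 10  −1 ⇒ G_5=9
G_5=9  [base 8] 8 + 1  →[8↦9]→  9 + 1 = 10  −1 ⇒ G_6=9

8 + 1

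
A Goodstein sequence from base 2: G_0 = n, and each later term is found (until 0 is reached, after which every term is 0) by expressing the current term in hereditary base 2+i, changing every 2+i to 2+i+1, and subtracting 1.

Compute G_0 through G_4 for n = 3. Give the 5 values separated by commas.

base 2: 3 = 2 + 1; at 3: 3 + 1 = 4; next = 3
base 3: 3 = 3; at 4: 4 = 4; next = 3
base 4: 3 = 3; at 5: 3 = 3; next = 2
base 5: 2 = 2; at 6: 2 = 2; next = 1

3, 3, 3, 2, 1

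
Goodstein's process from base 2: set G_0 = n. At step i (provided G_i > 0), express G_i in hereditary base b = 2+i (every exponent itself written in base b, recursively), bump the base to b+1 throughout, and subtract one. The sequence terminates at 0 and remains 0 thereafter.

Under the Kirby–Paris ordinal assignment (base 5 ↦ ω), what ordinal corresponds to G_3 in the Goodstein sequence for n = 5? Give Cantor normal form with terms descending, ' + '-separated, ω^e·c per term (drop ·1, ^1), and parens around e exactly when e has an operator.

ω^3·3 + ω^2·3 + ω·3 + 2

(0) 5|_2 = 2^2 + 1 ↦ 3^3 + 1|_3 = 28 ⇒ 27
(1) 27|_3 = 3^3 ↦ 4^4|_4 = 256 ⇒ 255
(2) 255|_4 = 3·4^3 + 3·4^2 + 3·4 + 3 ↦ 3·5^3 + 3·5^2 + 3·5 + 3|_5 = 468 ⇒ 467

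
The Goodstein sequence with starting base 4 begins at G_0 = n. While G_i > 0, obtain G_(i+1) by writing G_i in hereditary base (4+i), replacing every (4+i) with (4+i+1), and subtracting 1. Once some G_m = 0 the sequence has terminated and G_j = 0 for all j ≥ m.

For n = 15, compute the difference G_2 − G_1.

2

[0] 15 ≡ 3·4 + 3 (base 4). Lift 5: 18. −1: 17.
[1] 17 ≡ 3·5 + 2 (base 5). Lift 6: 20. −1: 19.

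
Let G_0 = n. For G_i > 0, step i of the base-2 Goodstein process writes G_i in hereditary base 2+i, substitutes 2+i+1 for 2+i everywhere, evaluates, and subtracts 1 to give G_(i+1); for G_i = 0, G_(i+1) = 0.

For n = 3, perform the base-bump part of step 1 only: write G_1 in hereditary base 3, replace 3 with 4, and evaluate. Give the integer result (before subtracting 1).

step 0: 3 = 2 + 1; sub 3 for 2: 3 + 1; = 4; G_1 = 4−1 = 3
step 1: 3 = 3; sub 4 for 3: 4; = 4; G_2 = 4−1 = 3

4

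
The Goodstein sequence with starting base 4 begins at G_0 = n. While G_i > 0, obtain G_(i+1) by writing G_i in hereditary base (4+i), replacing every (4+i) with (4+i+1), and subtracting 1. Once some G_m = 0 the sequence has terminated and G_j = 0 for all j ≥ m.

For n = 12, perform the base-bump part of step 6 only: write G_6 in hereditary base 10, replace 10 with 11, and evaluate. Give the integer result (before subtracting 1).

20

G_0 = 12. HB_4(12) = 3·4. Bump = 15. G_1 = 14.
G_1 = 14. HB_5(14) = 2·5 + 4. Bump = 16. G_2 = 15.
G_2 = 15. HB_6(15) = 2·6 + 3. Bump = 17. G_3 = 16.
G_3 = 16. HB_7(16) = 2·7 + 2. Bump = 18. G_4 = 17.
G_4 = 17. HB_8(17) = 2·8 + 1. Bump = 19. G_5 = 18.
G_5 = 18. HB_9(18) = 2·9. Bump = 20. G_6 = 19.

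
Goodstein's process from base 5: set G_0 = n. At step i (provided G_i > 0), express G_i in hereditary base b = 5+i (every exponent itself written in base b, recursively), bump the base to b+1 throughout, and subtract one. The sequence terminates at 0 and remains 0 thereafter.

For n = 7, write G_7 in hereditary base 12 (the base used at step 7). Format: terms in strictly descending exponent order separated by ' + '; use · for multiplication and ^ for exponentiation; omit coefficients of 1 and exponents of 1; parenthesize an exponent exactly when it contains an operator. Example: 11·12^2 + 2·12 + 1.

(0) 7|_5 = 5 + 2 ↦ 6 + 2|_6 = 8 ⇒ 7
(1) 7|_6 = 6 + 1 ↦ 7 + 1|_7 = 8 ⇒ 7
(2) 7|_7 = 7 ↦ 8|_8 = 8 ⇒ 7
(3) 7|_8 = 7 ↦ 7|_9 = 7 ⇒ 6
(4) 6|_9 = 6 ↦ 6|_10 = 6 ⇒ 5
(5) 5|_10 = 5 ↦ 5|_11 = 5 ⇒ 4
(6) 4|_11 = 4 ↦ 4|_12 = 4 ⇒ 3
(7) 3|_12 = 3 ↦ 3|_13 = 3 ⇒ 2

3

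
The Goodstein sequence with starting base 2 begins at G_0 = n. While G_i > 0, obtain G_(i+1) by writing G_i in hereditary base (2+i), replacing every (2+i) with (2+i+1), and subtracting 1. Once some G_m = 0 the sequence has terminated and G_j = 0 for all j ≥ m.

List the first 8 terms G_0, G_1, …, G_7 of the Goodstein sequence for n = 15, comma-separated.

15, 111, 1283, 18752, 326593, 6588344, 150994943, 3524450280

G_0=15  [base 2] 2^(2 + 1) + 2^2 + 2 + 1  →[2↦3]→  3^(3 + 1) + 3^3 + 3 + 1 = 112  −1 ⇒ G_1=111
G_1=111  [base 3] 3^(3 + 1) + 3^3 + 3  →[3↦4]→  4^(4 + 1) + 4^4 + 4 = 1284  −1 ⇒ G_2=1283
G_2=1283  [base 4] 4^(4 + 1) + 4^4 + 3  →[4↦5]→  5^(5 + 1) + 5^5 + 3 = 18753  −1 ⇒ G_3=18752
G_3=18752  [base 5] 5^(5 + 1) + 5^5 + 2  →[5↦6]→  6^(6 + 1) + 6^6 + 2 = 326594  −1 ⇒ G_4=326593
G_4=326593  [base 6] 6^(6 + 1) + 6^6 + 1  →[6↦7]→  7^(7 + 1) + 7^7 + 1 = 6588345  −1 ⇒ G_5=6588344
G_5=6588344  [base 7] 7^(7 + 1) + 7^7  →[7↦8]→  8^(8 + 1) + 8^8 = 150994944  −1 ⇒ G_6=150994943
G_6=150994943  [base 8] 8^(8 + 1) + 7·8^7 + 7·8^6 + 7·8^5 + 7·8^4 + 7·8^3 + 7·8^2 + 7·8 + 7  →[8↦9]→  9^(9 + 1) + 7·9^7 + 7·9^6 + 7·9^5 + 7·9^4 + 7·9^3 + 7·9^2 + 7·9 + 7 = 3524450281  −1 ⇒ G_7=3524450280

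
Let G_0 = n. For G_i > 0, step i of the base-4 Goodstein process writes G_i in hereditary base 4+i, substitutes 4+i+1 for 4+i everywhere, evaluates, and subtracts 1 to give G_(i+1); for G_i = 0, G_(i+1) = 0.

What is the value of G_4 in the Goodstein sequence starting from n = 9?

11

(0) 9|_4 = 2·4 + 1 ↦ 2·5 + 1|_5 = 11 ⇒ 10
(1) 10|_5 = 2·5 ↦ 2·6|_6 = 12 ⇒ 11
(2) 11|_6 = 6 + 5 ↦ 7 + 5|_7 = 12 ⇒ 11
(3) 11|_7 = 7 + 4 ↦ 8 + 4|_8 = 12 ⇒ 11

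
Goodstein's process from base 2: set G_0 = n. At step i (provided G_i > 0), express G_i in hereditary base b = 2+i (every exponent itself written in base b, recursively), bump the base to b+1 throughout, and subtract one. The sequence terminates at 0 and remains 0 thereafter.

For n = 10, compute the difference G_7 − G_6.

1853361269

[0] 10 ≡ 2^(2 + 1) + 2 (base 2). Lift 3: 84. −1: 83.
[1] 83 ≡ 3^(3 + 1) + 2 (base 3). Lift 4: 1026. −1: 1025.
[2] 1025 ≡ 4^(4 + 1) + 1 (base 4). Lift 5: 15626. −1: 15625.
[3] 15625 ≡ 5^(5 + 1) (base 5). Lift 6: 279936. −1: 279935.
[4] 279935 ≡ 5·6^6 + 5·6^5 + 5·6^4 + 5·6^3 + 5·6^2 + 5·6 + 5 (base 6). Lift 7: 4215755. −1: 4215754.
[5] 4215754 ≡ 5·7^7 + 5·7^5 + 5·7^4 + 5·7^3 + 5·7^2 + 5·7 + 4 (base 7). Lift 8: 84073324. −1: 84073323.
[6] 84073323 ≡ 5·8^8 + 5·8^5 + 5·8^4 + 5·8^3 + 5·8^2 + 5·8 + 3 (base 8). Lift 9: 1937434593. −1: 1937434592.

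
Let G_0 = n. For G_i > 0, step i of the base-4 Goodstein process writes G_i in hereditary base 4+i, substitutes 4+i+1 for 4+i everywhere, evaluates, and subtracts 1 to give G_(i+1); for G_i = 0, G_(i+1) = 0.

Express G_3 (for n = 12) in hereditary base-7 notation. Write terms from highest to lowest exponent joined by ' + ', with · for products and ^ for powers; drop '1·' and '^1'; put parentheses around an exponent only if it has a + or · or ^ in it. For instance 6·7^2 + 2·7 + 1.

[0] 12 ≡ 3·4 (base 4). Lift 5: 15. −1: 14.
[1] 14 ≡ 2·5 + 4 (base 5). Lift 6: 16. −1: 15.
[2] 15 ≡ 2·6 + 3 (base 6). Lift 7: 17. −1: 16.

2·7 + 2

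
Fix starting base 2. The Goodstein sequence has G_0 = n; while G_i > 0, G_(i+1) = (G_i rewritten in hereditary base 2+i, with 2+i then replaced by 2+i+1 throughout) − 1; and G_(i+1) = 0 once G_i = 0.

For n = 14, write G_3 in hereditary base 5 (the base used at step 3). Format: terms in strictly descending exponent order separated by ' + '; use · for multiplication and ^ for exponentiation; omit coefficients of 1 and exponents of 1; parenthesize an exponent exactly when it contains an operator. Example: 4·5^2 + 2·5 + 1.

(0) 14|_2 = 2^(2 + 1) + 2^2 + 2 ↦ 3^(3 + 1) + 3^3 + 3|_3 = 111 ⇒ 110
(1) 110|_3 = 3^(3 + 1) + 3^3 + 2 ↦ 4^(4 + 1) + 4^4 + 2|_4 = 1282 ⇒ 1281
(2) 1281|_4 = 4^(4 + 1) + 4^4 + 1 ↦ 5^(5 + 1) + 5^5 + 1|_5 = 18751 ⇒ 18750
(3) 18750|_5 = 5^(5 + 1) + 5^5 ↦ 6^(6 + 1) + 6^6|_6 = 326592 ⇒ 326591

5^(5 + 1) + 5^5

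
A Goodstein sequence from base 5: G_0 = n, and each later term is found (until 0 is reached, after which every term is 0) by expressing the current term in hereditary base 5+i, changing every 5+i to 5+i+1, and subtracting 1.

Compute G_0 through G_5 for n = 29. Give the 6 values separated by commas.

29 —HB5→ 5^2 + 4 —bump→ 6^2 + 4 = 40 —(−1)→ 39
39 —HB6→ 6^2 + 3 —bump→ 7^2 + 3 = 52 —(−1)→ 51
51 —HB7→ 7^2 + 2 —bump→ 8^2 + 2 = 66 —(−1)→ 65
65 —HB8→ 8^2 + 1 —bump→ 9^2 + 1 = 82 —(−1)→ 81
81 —HB9→ 9^2 —bump→ 10^2 = 100 —(−1)→ 99

29, 39, 51, 65, 81, 99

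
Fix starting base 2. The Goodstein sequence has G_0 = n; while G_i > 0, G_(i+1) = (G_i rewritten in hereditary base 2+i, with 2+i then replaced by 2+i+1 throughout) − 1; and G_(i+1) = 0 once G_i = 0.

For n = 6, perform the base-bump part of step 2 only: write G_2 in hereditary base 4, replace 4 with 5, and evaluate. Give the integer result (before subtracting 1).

3126

[0] 6 ≡ 2^2 + 2 (base 2). Lift 3: 30. −1: 29.
[1] 29 ≡ 3^3 + 2 (base 3). Lift 4: 258. −1: 257.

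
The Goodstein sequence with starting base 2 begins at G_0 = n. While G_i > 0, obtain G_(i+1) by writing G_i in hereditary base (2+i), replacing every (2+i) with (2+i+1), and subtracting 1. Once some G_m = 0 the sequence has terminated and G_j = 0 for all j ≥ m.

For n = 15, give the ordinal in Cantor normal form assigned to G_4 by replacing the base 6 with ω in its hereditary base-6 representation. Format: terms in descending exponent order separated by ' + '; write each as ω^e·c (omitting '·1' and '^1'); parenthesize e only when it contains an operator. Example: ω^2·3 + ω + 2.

base 2: 15 = 2^(2 + 1) + 2^2 + 2 + 1; at 3: 3^(3 + 1) + 3^3 + 3 + 1 = 112; next = 111
base 3: 111 = 3^(3 + 1) + 3^3 + 3; at 4: 4^(4 + 1) + 4^4 + 4 = 1284; next = 1283
base 4: 1283 = 4^(4 + 1) + 4^4 + 3; at 5: 5^(5 + 1) + 5^5 + 3 = 18753; next = 18752
base 5: 18752 = 5^(5 + 1) + 5^5 + 2; at 6: 6^(6 + 1) + 6^6 + 2 = 326594; next = 326593
base 6: 326593 = 6^(6 + 1) + 6^6 + 1; at 7: 7^(7 + 1) + 7^7 + 1 = 6588345; next = 6588344

ω^(ω + 1) + ω^ω + 1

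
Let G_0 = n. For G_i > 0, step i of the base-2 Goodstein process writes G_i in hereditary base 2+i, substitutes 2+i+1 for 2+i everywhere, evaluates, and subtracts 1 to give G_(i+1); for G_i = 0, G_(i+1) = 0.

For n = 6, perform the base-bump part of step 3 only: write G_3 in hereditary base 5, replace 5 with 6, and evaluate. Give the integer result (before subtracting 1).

G_0=6  [base 2] 2^2 + 2  →[2↦3]→  3^3 + 3 = 30  −1 ⇒ G_1=29
G_1=29  [base 3] 3^3 + 2  →[3↦4]→  4^4 + 2 = 258  −1 ⇒ G_2=257
G_2=257  [base 4] 4^4 + 1  →[4↦5]→  5^5 + 1 = 3126  −1 ⇒ G_3=3125
G_3=3125  [base 5] 5^5  →[5↦6]→  6^6 = 46656  −1 ⇒ G_4=46655

46656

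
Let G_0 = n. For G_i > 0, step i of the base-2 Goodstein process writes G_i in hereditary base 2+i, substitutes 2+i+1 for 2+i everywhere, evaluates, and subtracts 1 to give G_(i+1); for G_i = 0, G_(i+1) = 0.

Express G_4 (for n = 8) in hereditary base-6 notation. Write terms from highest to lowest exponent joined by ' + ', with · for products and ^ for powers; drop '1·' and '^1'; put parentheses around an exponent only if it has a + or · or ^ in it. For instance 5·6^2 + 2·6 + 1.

2·6^6 + 2·6^2 + 6 + 5

8 —HB2→ 2^(2 + 1) —bump→ 3^(3 + 1) = 81 —(−1)→ 80
80 —HB3→ 2·3^3 + 2·3^2 + 2·3 + 2 —bump→ 2·4^4 + 2·4^2 + 2·4 + 2 = 554 —(−1)→ 553
553 —HB4→ 2·4^4 + 2·4^2 + 2·4 + 1 —bump→ 2·5^5 + 2·5^2 + 2·5 + 1 = 6311 —(−1)→ 6310
6310 —HB5→ 2·5^5 + 2·5^2 + 2·5 —bump→ 2·6^6 + 2·6^2 + 2·6 = 93396 —(−1)→ 93395
93395 —HB6→ 2·6^6 + 2·6^2 + 6 + 5 —bump→ 2·7^7 + 2·7^2 + 7 + 5 = 1647196 —(−1)→ 1647195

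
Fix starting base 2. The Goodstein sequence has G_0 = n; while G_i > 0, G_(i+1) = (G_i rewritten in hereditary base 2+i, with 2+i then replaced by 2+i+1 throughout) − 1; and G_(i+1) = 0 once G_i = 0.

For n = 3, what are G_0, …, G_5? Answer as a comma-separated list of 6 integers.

G_0=3  [base 2] 2 + 1  →[2↦3]→  3 + 1 = 4  −1 ⇒ G_1=3
G_1=3  [base 3] 3  →[3↦4]→  4 = 4  −1 ⇒ G_2=3
G_2=3  [base 4] 3  →[4↦5]→  3 = 3  −1 ⇒ G_3=2
G_3=2  [base 5] 2  →[5↦6]→  2 = 2  −1 ⇒ G_4=1
G_4=1  [base 6] 1  →[6↦7]→  1 = 1  −1 ⇒ G_5=0

3, 3, 3, 2, 1, 0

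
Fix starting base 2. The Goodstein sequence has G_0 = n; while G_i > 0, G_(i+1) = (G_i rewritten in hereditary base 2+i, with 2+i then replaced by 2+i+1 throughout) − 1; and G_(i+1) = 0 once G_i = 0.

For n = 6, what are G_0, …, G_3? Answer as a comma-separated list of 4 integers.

i=0: 6 = 2^2 + 2 (b=2); 2→3: 3^3 + 3 = 30; 30−1 = 29
i=1: 29 = 3^3 + 2 (b=3); 3→4: 4^4 + 2 = 258; 258−1 = 257
i=2: 257 = 4^4 + 1 (b=4); 4→5: 5^5 + 1 = 3126; 3126−1 = 3125

6, 29, 257, 3125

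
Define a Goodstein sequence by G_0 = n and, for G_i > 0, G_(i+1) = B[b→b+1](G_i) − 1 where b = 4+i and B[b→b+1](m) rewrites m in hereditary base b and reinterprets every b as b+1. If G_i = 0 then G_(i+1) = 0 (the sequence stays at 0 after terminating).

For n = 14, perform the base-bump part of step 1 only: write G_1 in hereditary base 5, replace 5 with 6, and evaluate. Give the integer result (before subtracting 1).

G_0=14  [base 4] 3·4 + 2  →[4↦5]→  3·5 + 2 = 17  −1 ⇒ G_1=16
G_1=16  [base 5] 3·5 + 1  →[5↦6]→  3·6 + 1 = 19  −1 ⇒ G_2=18

19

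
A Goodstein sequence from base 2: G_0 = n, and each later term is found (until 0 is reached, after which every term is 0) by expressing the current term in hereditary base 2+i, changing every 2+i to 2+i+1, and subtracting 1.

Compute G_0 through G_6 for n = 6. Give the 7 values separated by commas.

6, 29, 257, 3125, 46655, 98039, 187243

base 2: 6 = 2^2 + 2; at 3: 3^3 + 3 = 30; next = 29
base 3: 29 = 3^3 + 2; at 4: 4^4 + 2 = 258; next = 257
base 4: 257 = 4^4 + 1; at 5: 5^5 + 1 = 3126; next = 3125
base 5: 3125 = 5^5; at 6: 6^6 = 46656; next = 46655
base 6: 46655 = 5·6^5 + 5·6^4 + 5·6^3 + 5·6^2 + 5·6 + 5; at 7: 5·7^5 + 5·7^4 + 5·7^3 + 5·7^2 + 5·7 + 5 = 98040; next = 98039
base 7: 98039 = 5·7^5 + 5·7^4 + 5·7^3 + 5·7^2 + 5·7 + 4; at 8: 5·8^5 + 5·8^4 + 5·8^3 + 5·8^2 + 5·8 + 4 = 187244; next = 187243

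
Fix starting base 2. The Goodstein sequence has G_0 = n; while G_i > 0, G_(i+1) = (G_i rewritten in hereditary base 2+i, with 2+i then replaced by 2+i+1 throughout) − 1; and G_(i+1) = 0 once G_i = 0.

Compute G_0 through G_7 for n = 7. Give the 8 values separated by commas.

7, 30, 259, 3127, 46657, 823543, 16777215, 37665879

7 —HB2→ 2^2 + 2 + 1 —bump→ 3^3 + 3 + 1 = 31 —(−1)→ 30
30 —HB3→ 3^3 + 3 —bump→ 4^4 + 4 = 260 —(−1)→ 259
259 —HB4→ 4^4 + 3 —bump→ 5^5 + 3 = 3128 —(−1)→ 3127
3127 —HB5→ 5^5 + 2 —bump→ 6^6 + 2 = 46658 —(−1)→ 46657
46657 —HB6→ 6^6 + 1 —bump→ 7^7 + 1 = 823544 —(−1)→ 823543
823543 —HB7→ 7^7 —bump→ 8^8 = 16777216 —(−1)→ 16777215
16777215 —HB8→ 7·8^7 + 7·8^6 + 7·8^5 + 7·8^4 + 7·8^3 + 7·8^2 + 7·8 + 7 —bump→ 7·9^7 + 7·9^6 + 7·9^5 + 7·9^4 + 7·9^3 + 7·9^2 + 7·9 + 7 = 37665880 —(−1)→ 37665879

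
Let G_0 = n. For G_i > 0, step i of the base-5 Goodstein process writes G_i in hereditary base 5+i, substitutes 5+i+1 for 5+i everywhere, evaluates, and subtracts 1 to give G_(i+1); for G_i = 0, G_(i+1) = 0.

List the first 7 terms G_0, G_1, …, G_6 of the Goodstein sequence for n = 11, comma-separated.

11, 12, 13, 13, 13, 13, 13

step 0: 11 = 2·5 + 1; sub 6 for 5: 2·6 + 1; = 13; G_1 = 13−1 = 12
step 1: 12 = 2·6; sub 7 for 6: 2·7; = 14; G_2 = 14−1 = 13
step 2: 13 = 7 + 6; sub 8 for 7: 8 + 6; = 14; G_3 = 14−1 = 13
step 3: 13 = 8 + 5; sub 9 for 8: 9 + 5; = 14; G_4 = 14−1 = 13
step 4: 13 = 9 + 4; sub 10 for 9: 10 + 4; = 14; G_5 = 14−1 = 13
step 5: 13 = 10 + 3; sub 11 for 10: 11 + 3; = 14; G_6 = 14−1 = 13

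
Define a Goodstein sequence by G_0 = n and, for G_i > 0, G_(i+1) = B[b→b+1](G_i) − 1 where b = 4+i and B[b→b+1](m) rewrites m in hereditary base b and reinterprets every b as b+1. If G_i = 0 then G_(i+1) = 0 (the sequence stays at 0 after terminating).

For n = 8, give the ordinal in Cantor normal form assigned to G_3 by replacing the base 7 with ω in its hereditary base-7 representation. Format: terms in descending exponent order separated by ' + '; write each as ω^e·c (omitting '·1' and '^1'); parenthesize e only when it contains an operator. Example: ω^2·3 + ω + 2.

ω + 2

(0) 8|_4 = 2·4 ↦ 2·5|_5 = 10 ⇒ 9
(1) 9|_5 = 5 + 4 ↦ 6 + 4|_6 = 10 ⇒ 9
(2) 9|_6 = 6 + 3 ↦ 7 + 3|_7 = 10 ⇒ 9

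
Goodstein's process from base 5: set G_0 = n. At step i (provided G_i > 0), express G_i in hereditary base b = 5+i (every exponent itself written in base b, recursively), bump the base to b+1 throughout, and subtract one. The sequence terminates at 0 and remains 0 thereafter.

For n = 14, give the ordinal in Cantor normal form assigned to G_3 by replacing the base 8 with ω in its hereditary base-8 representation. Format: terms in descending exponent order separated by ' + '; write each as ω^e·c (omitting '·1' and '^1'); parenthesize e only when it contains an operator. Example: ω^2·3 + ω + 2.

G_0 = 14. HB_5(14) = 2·5 + 4. Bump = 16. G_1 = 15.
G_1 = 15. HB_6(15) = 2·6 + 3. Bump = 17. G_2 = 16.
G_2 = 16. HB_7(16) = 2·7 + 2. Bump = 18. G_3 = 17.
G_3 = 17. HB_8(17) = 2·8 + 1. Bump = 19. G_4 = 18.

ω·2 + 1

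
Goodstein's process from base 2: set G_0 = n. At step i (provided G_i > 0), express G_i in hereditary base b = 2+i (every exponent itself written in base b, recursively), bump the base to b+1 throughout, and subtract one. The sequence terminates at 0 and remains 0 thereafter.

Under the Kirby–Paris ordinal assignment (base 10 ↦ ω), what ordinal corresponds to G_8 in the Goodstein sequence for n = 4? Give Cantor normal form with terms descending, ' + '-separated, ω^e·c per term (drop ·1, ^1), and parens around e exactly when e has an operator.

ω^2·2 + ω + 1

(0) 4|_2 = 2^2 ↦ 3^3|_3 = 27 ⇒ 26
(1) 26|_3 = 2·3^2 + 2·3 + 2 ↦ 2·4^2 + 2·4 + 2|_4 = 42 ⇒ 41
(2) 41|_4 = 2·4^2 + 2·4 + 1 ↦ 2·5^2 + 2·5 + 1|_5 = 61 ⇒ 60
(3) 60|_5 = 2·5^2 + 2·5 ↦ 2·6^2 + 2·6|_6 = 84 ⇒ 83
(4) 83|_6 = 2·6^2 + 6 + 5 ↦ 2·7^2 + 7 + 5|_7 = 110 ⇒ 109
(5) 109|_7 = 2·7^2 + 7 + 4 ↦ 2·8^2 + 8 + 4|_8 = 140 ⇒ 139
(6) 139|_8 = 2·8^2 + 8 + 3 ↦ 2·9^2 + 9 + 3|_9 = 174 ⇒ 173
(7) 173|_9 = 2·9^2 + 9 + 2 ↦ 2·10^2 + 10 + 2|_10 = 212 ⇒ 211
(8) 211|_10 = 2·10^2 + 10 + 1 ↦ 2·11^2 + 11 + 1|_11 = 254 ⇒ 253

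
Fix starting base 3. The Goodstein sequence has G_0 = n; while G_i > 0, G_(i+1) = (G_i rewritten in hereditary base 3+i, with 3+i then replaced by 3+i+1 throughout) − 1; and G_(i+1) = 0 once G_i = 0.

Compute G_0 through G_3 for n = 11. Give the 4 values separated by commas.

G_0 = 11. HB_3(11) = 3^2 + 2. Bump = 18. G_1 = 17.
G_1 = 17. HB_4(17) = 4^2 + 1. Bump = 26. G_2 = 25.
G_2 = 25. HB_5(25) = 5^2. Bump = 36. G_3 = 35.

11, 17, 25, 35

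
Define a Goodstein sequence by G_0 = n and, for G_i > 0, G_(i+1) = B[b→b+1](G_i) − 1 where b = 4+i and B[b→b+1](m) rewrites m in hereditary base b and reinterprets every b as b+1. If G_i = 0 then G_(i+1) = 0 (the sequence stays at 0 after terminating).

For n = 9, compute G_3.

(0) 9|_4 = 2·4 + 1 ↦ 2·5 + 1|_5 = 11 ⇒ 10
(1) 10|_5 = 2·5 ↦ 2·6|_6 = 12 ⇒ 11
(2) 11|_6 = 6 + 5 ↦ 7 + 5|_7 = 12 ⇒ 11
(3) 11|_7 = 7 + 4 ↦ 8 + 4|_8 = 12 ⇒ 11

11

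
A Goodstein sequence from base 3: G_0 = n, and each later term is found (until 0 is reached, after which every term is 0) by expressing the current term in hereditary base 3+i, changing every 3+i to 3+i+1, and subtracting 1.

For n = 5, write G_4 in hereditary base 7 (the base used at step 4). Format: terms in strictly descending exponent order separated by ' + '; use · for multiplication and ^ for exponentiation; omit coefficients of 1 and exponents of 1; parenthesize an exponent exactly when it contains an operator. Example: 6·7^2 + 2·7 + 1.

4

base 3: 5 = 3 + 2; at 4: 4 + 2 = 6; next = 5
base 4: 5 = 4 + 1; at 5: 5 + 1 = 6; next = 5
base 5: 5 = 5; at 6: 6 = 6; next = 5
base 6: 5 = 5; at 7: 5 = 5; next = 4
base 7: 4 = 4; at 8: 4 = 4; next = 3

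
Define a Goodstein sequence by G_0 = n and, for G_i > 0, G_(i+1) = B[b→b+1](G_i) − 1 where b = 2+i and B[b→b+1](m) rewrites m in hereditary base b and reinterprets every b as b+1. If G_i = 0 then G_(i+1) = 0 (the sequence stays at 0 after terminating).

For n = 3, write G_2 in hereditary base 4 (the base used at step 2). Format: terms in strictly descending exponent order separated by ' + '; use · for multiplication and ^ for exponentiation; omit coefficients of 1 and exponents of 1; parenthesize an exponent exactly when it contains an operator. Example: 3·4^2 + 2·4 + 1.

3

G_0=3  [base 2] 2 + 1  →[2↦3]→  3 + 1 = 4  −1 ⇒ G_1=3
G_1=3  [base 3] 3  →[3↦4]→  4 = 4  −1 ⇒ G_2=3
G_2=3  [base 4] 3  →[4↦5]→  3 = 3  −1 ⇒ G_3=2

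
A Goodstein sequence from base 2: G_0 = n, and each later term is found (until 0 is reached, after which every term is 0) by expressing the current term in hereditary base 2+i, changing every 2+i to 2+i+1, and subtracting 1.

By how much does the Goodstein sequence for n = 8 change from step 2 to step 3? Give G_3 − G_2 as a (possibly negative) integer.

base 2: 8 = 2^(2 + 1); at 3: 3^(3 + 1) = 81; next = 80
base 3: 80 = 2·3^3 + 2·3^2 + 2·3 + 2; at 4: 2·4^4 + 2·4^2 + 2·4 + 2 = 554; next = 553
base 4: 553 = 2·4^4 + 2·4^2 + 2·4 + 1; at 5: 2·5^5 + 2·5^2 + 2·5 + 1 = 6311; next = 6310

5757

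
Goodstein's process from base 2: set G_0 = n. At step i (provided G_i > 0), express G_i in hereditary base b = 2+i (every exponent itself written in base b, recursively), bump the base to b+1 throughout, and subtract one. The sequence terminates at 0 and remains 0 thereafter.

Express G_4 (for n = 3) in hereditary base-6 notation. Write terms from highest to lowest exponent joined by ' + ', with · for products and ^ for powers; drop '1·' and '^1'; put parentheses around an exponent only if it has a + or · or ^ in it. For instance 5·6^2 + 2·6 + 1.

[0] 3 ≡ 2 + 1 (base 2). Lift 3: 4. −1: 3.
[1] 3 ≡ 3 (base 3). Lift 4: 4. −1: 3.
[2] 3 ≡ 3 (base 4). Lift 5: 3. −1: 2.
[3] 2 ≡ 2 (base 5). Lift 6: 2. −1: 1.
[4] 1 ≡ 1 (base 6). Lift 7: 1. −1: 0.

1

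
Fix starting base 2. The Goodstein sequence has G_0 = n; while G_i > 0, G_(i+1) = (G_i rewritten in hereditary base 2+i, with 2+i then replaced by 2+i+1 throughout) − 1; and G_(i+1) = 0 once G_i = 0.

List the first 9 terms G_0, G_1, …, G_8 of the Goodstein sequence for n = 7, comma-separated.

G_0=7  [base 2] 2^2 + 2 + 1  →[2↦3]→  3^3 + 3 + 1 = 31  −1 ⇒ G_1=30
G_1=30  [base 3] 3^3 + 3  →[3↦4]→  4^4 + 4 = 260  −1 ⇒ G_2=259
G_2=259  [base 4] 4^4 + 3  →[4↦5]→  5^5 + 3 = 3128  −1 ⇒ G_3=3127
G_3=3127  [base 5] 5^5 + 2  →[5↦6]→  6^6 + 2 = 46658  −1 ⇒ G_4=46657
G_4=46657  [base 6] 6^6 + 1  →[6↦7]→  7^7 + 1 = 823544  −1 ⇒ G_5=823543
G_5=823543  [base 7] 7^7  →[7↦8]→  8^8 = 16777216  −1 ⇒ G_6=16777215
G_6=16777215  [base 8] 7·8^7 + 7·8^6 + 7·8^5 + 7·8^4 + 7·8^3 + 7·8^2 + 7·8 + 7  →[8↦9]→  7·9^7 + 7·9^6 + 7·9^5 + 7·9^4 + 7·9^3 + 7·9^2 + 7·9 + 7 = 37665880  −1 ⇒ G_7=37665879
G_7=37665879  [base 9] 7·9^7 + 7·9^6 + 7·9^5 + 7·9^4 + 7·9^3 + 7·9^2 + 7·9 + 6  →[9↦10]→  7·10^7 + 7·10^6 + 7·10^5 + 7·10^4 + 7·10^3 + 7·10^2 + 7·10 + 6 = 77777776  −1 ⇒ G_8=77777775

7, 30, 259, 3127, 46657, 823543, 16777215, 37665879, 77777775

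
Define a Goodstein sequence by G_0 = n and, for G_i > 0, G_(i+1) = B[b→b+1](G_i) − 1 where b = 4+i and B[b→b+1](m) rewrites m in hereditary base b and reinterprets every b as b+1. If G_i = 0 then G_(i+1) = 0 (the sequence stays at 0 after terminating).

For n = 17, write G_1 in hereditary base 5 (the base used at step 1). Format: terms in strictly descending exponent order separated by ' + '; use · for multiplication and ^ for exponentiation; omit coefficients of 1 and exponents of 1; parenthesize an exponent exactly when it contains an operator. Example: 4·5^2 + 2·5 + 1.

17 —HB4→ 4^2 + 1 —bump→ 5^2 + 1 = 26 —(−1)→ 25
25 —HB5→ 5^2 —bump→ 6^2 = 36 —(−1)→ 35

5^2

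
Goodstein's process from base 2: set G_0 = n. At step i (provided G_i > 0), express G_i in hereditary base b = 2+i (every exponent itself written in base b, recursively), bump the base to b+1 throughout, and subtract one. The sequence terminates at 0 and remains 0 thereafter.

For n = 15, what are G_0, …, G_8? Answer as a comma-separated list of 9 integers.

15, 111, 1283, 18752, 326593, 6588344, 150994943, 3524450280, 100077777775

(0) 15|_2 = 2^(2 + 1) + 2^2 + 2 + 1 ↦ 3^(3 + 1) + 3^3 + 3 + 1|_3 = 112 ⇒ 111
(1) 111|_3 = 3^(3 + 1) + 3^3 + 3 ↦ 4^(4 + 1) + 4^4 + 4|_4 = 1284 ⇒ 1283
(2) 1283|_4 = 4^(4 + 1) + 4^4 + 3 ↦ 5^(5 + 1) + 5^5 + 3|_5 = 18753 ⇒ 18752
(3) 18752|_5 = 5^(5 + 1) + 5^5 + 2 ↦ 6^(6 + 1) + 6^6 + 2|_6 = 326594 ⇒ 326593
(4) 326593|_6 = 6^(6 + 1) + 6^6 + 1 ↦ 7^(7 + 1) + 7^7 + 1|_7 = 6588345 ⇒ 6588344
(5) 6588344|_7 = 7^(7 + 1) + 7^7 ↦ 8^(8 + 1) + 8^8|_8 = 150994944 ⇒ 150994943
(6) 150994943|_8 = 8^(8 + 1) + 7·8^7 + 7·8^6 + 7·8^5 + 7·8^4 + 7·8^3 + 7·8^2 + 7·8 + 7 ↦ 9^(9 + 1) + 7·9^7 + 7·9^6 + 7·9^5 + 7·9^4 + 7·9^3 + 7·9^2 + 7·9 + 7|_9 = 3524450281 ⇒ 3524450280
(7) 3524450280|_9 = 9^(9 + 1) + 7·9^7 + 7·9^6 + 7·9^5 + 7·9^4 + 7·9^3 + 7·9^2 + 7·9 + 6 ↦ 10^(10 + 1) + 7·10^7 + 7·10^6 + 7·10^5 + 7·10^4 + 7·10^3 + 7·10^2 + 7·10 + 6|_10 = 100077777776 ⇒ 100077777775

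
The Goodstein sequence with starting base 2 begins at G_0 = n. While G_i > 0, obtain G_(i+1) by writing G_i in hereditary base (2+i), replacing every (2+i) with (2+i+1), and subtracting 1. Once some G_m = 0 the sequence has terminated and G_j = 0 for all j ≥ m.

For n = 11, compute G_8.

[0] 11 ≡ 2^(2 + 1) + 2 + 1 (base 2). Lift 3: 85. −1: 84.
[1] 84 ≡ 3^(3 + 1) + 3 (base 3). Lift 4: 1028. −1: 1027.
[2] 1027 ≡ 4^(4 + 1) + 3 (base 4). Lift 5: 15628. −1: 15627.
[3] 15627 ≡ 5^(5 + 1) + 2 (base 5). Lift 6: 279938. −1: 279937.
[4] 279937 ≡ 6^(6 + 1) + 1 (base 6). Lift 7: 5764802. −1: 5764801.
[5] 5764801 ≡ 7^(7 + 1) (base 7). Lift 8: 134217728. −1: 134217727.
[6] 134217727 ≡ 7·8^8 + 7·8^7 + 7·8^6 + 7·8^5 + 7·8^4 + 7·8^3 + 7·8^2 + 7·8 + 7 (base 8). Lift 9: 2749609303. −1: 2749609302.
[7] 2749609302 ≡ 7·9^9 + 7·9^7 + 7·9^6 + 7·9^5 + 7·9^4 + 7·9^3 + 7·9^2 + 7·9 + 6 (base 9). Lift 10: 70077777776. −1: 70077777775.

70077777775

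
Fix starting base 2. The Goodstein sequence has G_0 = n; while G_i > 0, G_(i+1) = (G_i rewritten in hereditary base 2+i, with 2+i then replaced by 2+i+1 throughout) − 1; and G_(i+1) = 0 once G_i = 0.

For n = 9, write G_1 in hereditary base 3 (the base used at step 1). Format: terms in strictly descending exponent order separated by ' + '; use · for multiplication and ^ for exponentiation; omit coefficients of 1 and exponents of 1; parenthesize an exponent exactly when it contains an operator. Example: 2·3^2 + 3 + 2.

9 —HB2→ 2^(2 + 1) + 1 —bump→ 3^(3 + 1) + 1 = 82 —(−1)→ 81
81 —HB3→ 3^(3 + 1) —bump→ 4^(4 + 1) = 1024 —(−1)→ 1023

3^(3 + 1)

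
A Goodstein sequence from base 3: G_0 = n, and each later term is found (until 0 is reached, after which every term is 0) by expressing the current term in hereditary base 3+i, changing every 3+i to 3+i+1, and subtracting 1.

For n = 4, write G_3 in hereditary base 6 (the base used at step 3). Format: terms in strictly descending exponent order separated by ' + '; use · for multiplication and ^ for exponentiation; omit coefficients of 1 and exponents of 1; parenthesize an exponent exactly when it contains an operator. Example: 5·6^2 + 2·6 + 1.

base 3: 4 = 3 + 1; at 4: 4 + 1 = 5; next = 4
base 4: 4 = 4; at 5: 5 = 5; next = 4
base 5: 4 = 4; at 6: 4 = 4; next = 3
base 6: 3 = 3; at 7: 3 = 3; next = 2

3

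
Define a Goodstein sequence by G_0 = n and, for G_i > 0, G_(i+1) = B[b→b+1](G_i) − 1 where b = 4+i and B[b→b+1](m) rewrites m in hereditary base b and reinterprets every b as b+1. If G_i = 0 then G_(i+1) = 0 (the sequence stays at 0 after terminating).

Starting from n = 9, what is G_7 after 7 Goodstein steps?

(0) 9|_4 = 2·4 + 1 ↦ 2·5 + 1|_5 = 11 ⇒ 10
(1) 10|_5 = 2·5 ↦ 2·6|_6 = 12 ⇒ 11
(2) 11|_6 = 6 + 5 ↦ 7 + 5|_7 = 12 ⇒ 11
(3) 11|_7 = 7 + 4 ↦ 8 + 4|_8 = 12 ⇒ 11
(4) 11|_8 = 8 + 3 ↦ 9 + 3|_9 = 12 ⇒ 11
(5) 11|_9 = 9 + 2 ↦ 10 + 2|_10 = 12 ⇒ 11
(6) 11|_10 = 10 + 1 ↦ 11 + 1|_11 = 12 ⇒ 11
(7) 11|_11 = 11 ↦ 12|_12 = 12 ⇒ 11

11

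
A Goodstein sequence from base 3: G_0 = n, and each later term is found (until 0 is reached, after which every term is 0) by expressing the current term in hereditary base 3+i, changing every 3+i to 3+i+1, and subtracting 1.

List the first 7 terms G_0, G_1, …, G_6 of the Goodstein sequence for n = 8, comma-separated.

8, 9, 10, 11, 11, 11, 11

G_0=8  [base 3] 2·3 + 2  →[3↦4]→  2·4 + 2 = 10  −1 ⇒ G_1=9
G_1=9  [base 4] 2·4 + 1  →[4↦5]→  2·5 + 1 = 11  −1 ⇒ G_2=10
G_2=10  [base 5] 2·5  →[5↦6]→  2·6 = 12  −1 ⇒ G_3=11
G_3=11  [base 6] 6 + 5  →[6↦7]→  7 + 5 = 12  −1 ⇒ G_4=11
G_4=11  [base 7] 7 + 4  →[7↦8]→  8 + 4 = 12  −1 ⇒ G_5=11
G_5=11  [base 8] 8 + 3  →[8↦9]→  9 + 3 = 12  −1 ⇒ G_6=11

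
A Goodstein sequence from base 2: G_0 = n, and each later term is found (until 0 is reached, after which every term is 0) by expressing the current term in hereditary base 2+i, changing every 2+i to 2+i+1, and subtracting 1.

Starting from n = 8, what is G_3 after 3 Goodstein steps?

[0] 8 ≡ 2^(2 + 1) (base 2). Lift 3: 81. −1: 80.
[1] 80 ≡ 2·3^3 + 2·3^2 + 2·3 + 2 (base 3). Lift 4: 554. −1: 553.
[2] 553 ≡ 2·4^4 + 2·4^2 + 2·4 + 1 (base 4). Lift 5: 6311. −1: 6310.
[3] 6310 ≡ 2·5^5 + 2·5^2 + 2·5 (base 5). Lift 6: 93396. −1: 93395.

6310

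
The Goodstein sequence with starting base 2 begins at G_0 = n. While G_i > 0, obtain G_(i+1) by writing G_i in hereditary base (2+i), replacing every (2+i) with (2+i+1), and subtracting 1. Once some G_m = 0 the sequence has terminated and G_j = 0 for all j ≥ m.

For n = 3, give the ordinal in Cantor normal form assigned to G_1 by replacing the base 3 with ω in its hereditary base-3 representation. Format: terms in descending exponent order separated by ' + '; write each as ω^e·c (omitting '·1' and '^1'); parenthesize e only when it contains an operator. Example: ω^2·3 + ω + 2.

ω

G_0 = 3. HB_2(3) = 2 + 1. Bump = 4. G_1 = 3.
G_1 = 3. HB_3(3) = 3. Bump = 4. G_2 = 3.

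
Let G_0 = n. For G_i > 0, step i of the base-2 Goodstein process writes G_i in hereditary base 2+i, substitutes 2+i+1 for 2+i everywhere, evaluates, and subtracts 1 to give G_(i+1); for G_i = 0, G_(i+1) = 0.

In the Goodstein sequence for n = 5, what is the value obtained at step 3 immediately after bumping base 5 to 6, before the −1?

776

step 0: 5 = 2^2 + 1; sub 3 for 2: 3^3 + 1; = 28; G_1 = 28−1 = 27
step 1: 27 = 3^3; sub 4 for 3: 4^4; = 256; G_2 = 256−1 = 255
step 2: 255 = 3·4^3 + 3·4^2 + 3·4 + 3; sub 5 for 4: 3·5^3 + 3·5^2 + 3·5 + 3; = 468; G_3 = 468−1 = 467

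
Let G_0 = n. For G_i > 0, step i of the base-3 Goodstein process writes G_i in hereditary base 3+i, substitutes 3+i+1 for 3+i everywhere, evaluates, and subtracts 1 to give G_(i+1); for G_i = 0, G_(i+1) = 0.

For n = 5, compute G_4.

4

base 3: 5 = 3 + 2; at 4: 4 + 2 = 6; next = 5
base 4: 5 = 4 + 1; at 5: 5 + 1 = 6; next = 5
base 5: 5 = 5; at 6: 6 = 6; next = 5
base 6: 5 = 5; at 7: 5 = 5; next = 4
base 7: 4 = 4; at 8: 4 = 4; next = 3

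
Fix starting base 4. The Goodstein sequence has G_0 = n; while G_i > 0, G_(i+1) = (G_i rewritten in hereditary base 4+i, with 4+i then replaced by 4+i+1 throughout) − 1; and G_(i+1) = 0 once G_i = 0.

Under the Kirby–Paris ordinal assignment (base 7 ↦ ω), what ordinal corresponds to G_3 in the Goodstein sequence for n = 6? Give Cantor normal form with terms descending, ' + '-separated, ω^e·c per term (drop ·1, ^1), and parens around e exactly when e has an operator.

(0) 6|_4 = 4 + 2 ↦ 5 + 2|_5 = 7 ⇒ 6
(1) 6|_5 = 5 + 1 ↦ 6 + 1|_6 = 7 ⇒ 6
(2) 6|_6 = 6 ↦ 7|_7 = 7 ⇒ 6
(3) 6|_7 = 6 ↦ 6|_8 = 6 ⇒ 5

6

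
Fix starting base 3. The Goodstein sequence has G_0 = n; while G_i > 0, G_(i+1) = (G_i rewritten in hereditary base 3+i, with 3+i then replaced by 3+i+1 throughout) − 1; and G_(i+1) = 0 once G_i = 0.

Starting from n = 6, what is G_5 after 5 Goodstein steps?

7

6 —HB3→ 2·3 —bump→ 2·4 = 8 —(−1)→ 7
7 —HB4→ 4 + 3 —bump→ 5 + 3 = 8 —(−1)→ 7
7 —HB5→ 5 + 2 —bump→ 6 + 2 = 8 —(−1)→ 7
7 —HB6→ 6 + 1 —bump→ 7 + 1 = 8 —(−1)→ 7
7 —HB7→ 7 —bump→ 8 = 8 —(−1)→ 7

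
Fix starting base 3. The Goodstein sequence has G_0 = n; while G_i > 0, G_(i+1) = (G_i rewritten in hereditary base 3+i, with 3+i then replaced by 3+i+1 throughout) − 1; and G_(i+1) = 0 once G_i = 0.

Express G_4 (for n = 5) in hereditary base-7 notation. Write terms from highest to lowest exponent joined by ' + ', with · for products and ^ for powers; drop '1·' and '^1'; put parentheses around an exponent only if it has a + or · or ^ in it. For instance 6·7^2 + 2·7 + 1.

G_0 = 5. HB_3(5) = 3 + 2. Bump = 6. G_1 = 5.
G_1 = 5. HB_4(5) = 4 + 1. Bump = 6. G_2 = 5.
G_2 = 5. HB_5(5) = 5. Bump = 6. G_3 = 5.
G_3 = 5. HB_6(5) = 5. Bump = 5. G_4 = 4.
G_4 = 4. HB_7(4) = 4. Bump = 4. G_5 = 3.

4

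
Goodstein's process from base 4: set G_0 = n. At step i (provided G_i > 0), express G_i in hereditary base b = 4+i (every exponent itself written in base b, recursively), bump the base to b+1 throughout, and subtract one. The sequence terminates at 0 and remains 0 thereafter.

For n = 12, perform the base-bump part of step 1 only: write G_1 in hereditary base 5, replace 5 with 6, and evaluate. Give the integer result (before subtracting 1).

16

G_0=12  [base 4] 3·4  →[4↦5]→  3·5 = 15  −1 ⇒ G_1=14
G_1=14  [base 5] 2·5 + 4  →[5↦6]→  2·6 + 4 = 16  −1 ⇒ G_2=15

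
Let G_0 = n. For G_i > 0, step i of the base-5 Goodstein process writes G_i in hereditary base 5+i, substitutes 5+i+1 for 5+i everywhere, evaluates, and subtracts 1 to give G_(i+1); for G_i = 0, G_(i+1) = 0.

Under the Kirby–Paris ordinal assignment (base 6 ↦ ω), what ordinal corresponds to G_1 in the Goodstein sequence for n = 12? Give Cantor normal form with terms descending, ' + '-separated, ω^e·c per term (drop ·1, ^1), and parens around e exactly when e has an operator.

[0] 12 ≡ 2·5 + 2 (base 5). Lift 6: 14. −1: 13.
[1] 13 ≡ 2·6 + 1 (base 6). Lift 7: 15. −1: 14.

ω·2 + 1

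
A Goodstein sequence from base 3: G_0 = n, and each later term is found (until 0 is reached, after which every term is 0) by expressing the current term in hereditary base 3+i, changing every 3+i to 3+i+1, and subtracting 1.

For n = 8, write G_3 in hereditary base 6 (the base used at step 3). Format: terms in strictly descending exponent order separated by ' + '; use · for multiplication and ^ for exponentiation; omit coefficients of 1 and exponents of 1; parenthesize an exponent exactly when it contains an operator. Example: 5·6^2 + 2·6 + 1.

[0] 8 ≡ 2·3 + 2 (base 3). Lift 4: 10. −1: 9.
[1] 9 ≡ 2·4 + 1 (base 4). Lift 5: 11. −1: 10.
[2] 10 ≡ 2·5 (base 5). Lift 6: 12. −1: 11.

6 + 5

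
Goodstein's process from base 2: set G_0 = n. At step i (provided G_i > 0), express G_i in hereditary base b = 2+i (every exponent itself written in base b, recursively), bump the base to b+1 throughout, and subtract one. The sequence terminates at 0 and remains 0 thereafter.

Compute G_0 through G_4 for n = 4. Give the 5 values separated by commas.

base 2: 4 = 2^2; at 3: 3^3 = 27; next = 26
base 3: 26 = 2·3^2 + 2·3 + 2; at 4: 2·4^2 + 2·4 + 2 = 42; next = 41
base 4: 41 = 2·4^2 + 2·4 + 1; at 5: 2·5^2 + 2·5 + 1 = 61; next = 60
base 5: 60 = 2·5^2 + 2·5; at 6: 2·6^2 + 2·6 = 84; next = 83

4, 26, 41, 60, 83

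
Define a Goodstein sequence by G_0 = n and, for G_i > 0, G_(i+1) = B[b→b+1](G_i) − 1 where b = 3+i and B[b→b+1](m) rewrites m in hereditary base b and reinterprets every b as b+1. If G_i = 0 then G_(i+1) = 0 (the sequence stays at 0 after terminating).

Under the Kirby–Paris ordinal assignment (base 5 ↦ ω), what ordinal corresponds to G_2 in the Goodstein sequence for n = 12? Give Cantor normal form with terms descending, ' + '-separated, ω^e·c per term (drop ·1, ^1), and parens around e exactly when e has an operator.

ω^2 + 2

G_0 = 12. HB_3(12) = 3^2 + 3. Bump = 20. G_1 = 19.
G_1 = 19. HB_4(19) = 4^2 + 3. Bump = 28. G_2 = 27.
G_2 = 27. HB_5(27) = 5^2 + 2. Bump = 38. G_3 = 37.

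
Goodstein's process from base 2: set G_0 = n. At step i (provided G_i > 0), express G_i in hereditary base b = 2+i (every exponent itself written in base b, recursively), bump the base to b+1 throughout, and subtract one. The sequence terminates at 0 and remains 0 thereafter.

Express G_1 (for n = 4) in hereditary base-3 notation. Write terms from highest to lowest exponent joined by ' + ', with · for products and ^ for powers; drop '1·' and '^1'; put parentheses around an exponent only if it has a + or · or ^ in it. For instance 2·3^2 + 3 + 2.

2·3^2 + 2·3 + 2

i=0: 4 = 2^2 (b=2); 2→3: 3^3 = 27; 27−1 = 26
i=1: 26 = 2·3^2 + 2·3 + 2 (b=3); 3→4: 2·4^2 + 2·4 + 2 = 42; 42−1 = 41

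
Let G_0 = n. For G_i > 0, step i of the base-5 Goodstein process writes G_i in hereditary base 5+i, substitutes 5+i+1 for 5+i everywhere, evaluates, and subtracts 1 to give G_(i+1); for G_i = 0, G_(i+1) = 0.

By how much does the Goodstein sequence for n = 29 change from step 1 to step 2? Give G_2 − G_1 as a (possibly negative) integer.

i=0: 29 = 5^2 + 4 (b=5); 5→6: 6^2 + 4 = 40; 40−1 = 39
i=1: 39 = 6^2 + 3 (b=6); 6→7: 7^2 + 3 = 52; 52−1 = 51

12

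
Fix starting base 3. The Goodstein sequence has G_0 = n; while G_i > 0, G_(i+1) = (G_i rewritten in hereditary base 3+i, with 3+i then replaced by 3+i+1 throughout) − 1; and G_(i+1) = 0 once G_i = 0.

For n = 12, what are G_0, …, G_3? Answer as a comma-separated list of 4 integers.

12, 19, 27, 37

i=0: 12 = 3^2 + 3 (b=3); 3→4: 4^2 + 4 = 20; 20−1 = 19
i=1: 19 = 4^2 + 3 (b=4); 4→5: 5^2 + 3 = 28; 28−1 = 27
i=2: 27 = 5^2 + 2 (b=5); 5→6: 6^2 + 2 = 38; 38−1 = 37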